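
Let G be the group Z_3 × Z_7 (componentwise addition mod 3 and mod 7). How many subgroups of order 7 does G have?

|G| = 21 and 7 | 21, so subgroups of order 7 are possible by Lagrange.
The subgroups of order 7 are: {(0,0), (0,1), (0,2), (0,3), (0,4), (0,5), (0,6)}.
So G has 1 subgroup of order 7.

1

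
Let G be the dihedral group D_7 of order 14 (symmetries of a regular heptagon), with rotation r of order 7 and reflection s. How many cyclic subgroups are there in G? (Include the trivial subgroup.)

9

Each element a generates a cyclic subgroup ⟨a⟩; distinct elements may generate the same one (a cyclic group of order d has φ(d) generators).
Cyclic subgroups by order — order 1: 1; order 2: 7; order 7: 1.
Total: 9.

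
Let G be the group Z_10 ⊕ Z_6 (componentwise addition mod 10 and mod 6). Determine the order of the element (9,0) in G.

10

The order of (9,0) in Z_10 × Z_6 is lcm(ord(9) in Z_10, ord(0) in Z_6).
ord(9) = 10 and ord(0) = 1, so |⟨(9,0)⟩| = lcm(10, 1) = 10.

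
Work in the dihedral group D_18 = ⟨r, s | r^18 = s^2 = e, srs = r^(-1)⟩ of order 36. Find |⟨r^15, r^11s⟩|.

12

|⟨r^15⟩| = 6 and |⟨r^11s⟩| = 2, so |H| is a multiple of lcm(6, 2) = 6 and divides |G| = 36.
Closing under the operation: H = {e, r^3, r^6, r^9, r^12, r^15, r^2s, r^5s, r^8s, r^11s, r^14s, r^17s}, so |H| = 12.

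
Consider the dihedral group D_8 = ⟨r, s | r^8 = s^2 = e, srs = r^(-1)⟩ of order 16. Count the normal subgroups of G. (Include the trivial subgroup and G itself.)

7

G has 19 subgroups. Checking conjugation-invariance by order — order 1: 1/1 normal; order 2: 1/9 normal; order 4: 1/5 normal; order 8: 3/3 normal; order 16: 1/1 normal.
Total normal subgroups: 7.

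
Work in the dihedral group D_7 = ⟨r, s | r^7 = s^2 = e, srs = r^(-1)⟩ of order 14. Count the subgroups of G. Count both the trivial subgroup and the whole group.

|G| = 14, so by Lagrange every subgroup order divides 14. Divisors: 1, 2, 7, 14.
Subgroups by order — order 1: 1; order 2: 7; order 7: 1; order 14: 1.
Total: 1 + 7 + 1 + 1 = 10.

10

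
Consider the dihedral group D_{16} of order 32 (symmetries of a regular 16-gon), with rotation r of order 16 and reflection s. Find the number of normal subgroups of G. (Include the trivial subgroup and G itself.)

8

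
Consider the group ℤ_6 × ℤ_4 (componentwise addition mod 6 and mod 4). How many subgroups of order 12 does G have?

3

|G| = 24 and 12 | 24, so subgroups of order 12 are possible by Lagrange.
The subgroups of order 12 are: {(0,0), (0,1), (0,2), (0,3), (2,0), (2,1), (2,2), (2,3), (4,0), (4,1), (4,2), (4,3)}; {(0,0), (0,2), (1,0), (1,2), (2,0), (2,2), (3,0), (3,2), (4,0), (4,2), (5,0), (5,2)}; {(0,0), (0,2), (1,1), (1,3), (2,0), (2,2), (3,1), (3,3), (4,0), (4,2), (5,1), (5,3)}.
So G has 3 subgroups of order 12.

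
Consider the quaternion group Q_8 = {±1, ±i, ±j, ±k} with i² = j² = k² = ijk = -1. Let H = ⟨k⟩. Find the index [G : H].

|⟨k⟩| = 4 and |G| = 8.
By Lagrange, [G : H] = |G|/|H| = 8/4 = 2.

2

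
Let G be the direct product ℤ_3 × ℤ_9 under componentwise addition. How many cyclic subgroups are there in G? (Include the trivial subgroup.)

A cyclic subgroup of order d is generated by each of its φ(d) elements of order d, so the cyclic subgroups of order d number (#elements of order d)/φ(d).
Cyclic subgroups by order — order 1: 1; order 3: 4; order 9: 3.
Total: 8.

8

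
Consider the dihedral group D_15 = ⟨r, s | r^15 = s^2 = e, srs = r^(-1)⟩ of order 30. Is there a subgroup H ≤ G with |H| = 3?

Yes

3 | 30. A subgroup of order 3 is {e, r^5, r^10}.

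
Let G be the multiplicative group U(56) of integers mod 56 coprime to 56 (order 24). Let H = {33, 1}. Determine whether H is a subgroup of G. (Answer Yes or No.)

No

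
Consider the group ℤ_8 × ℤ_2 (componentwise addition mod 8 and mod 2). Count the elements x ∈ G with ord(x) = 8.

8

An element (a,b) has order lcm(ord(a), ord(b)); count pairs with lcm equal to 8.
Enumerating gives 8 such elements.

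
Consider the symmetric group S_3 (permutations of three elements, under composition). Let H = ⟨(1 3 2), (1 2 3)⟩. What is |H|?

3

|⟨(1 3 2)⟩| = 3 and |⟨(1 2 3)⟩| = 3, so |H| is a multiple of lcm(3, 3) = 3 and divides |G| = 6.
Closing under the operation: H = {e, (1 2 3), (1 3 2)}, so |H| = 3.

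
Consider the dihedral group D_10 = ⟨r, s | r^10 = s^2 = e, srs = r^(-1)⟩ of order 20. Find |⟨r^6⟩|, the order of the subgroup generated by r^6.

5

Computing powers of r^6: the smallest k with (r^6)^k = e is k = 5.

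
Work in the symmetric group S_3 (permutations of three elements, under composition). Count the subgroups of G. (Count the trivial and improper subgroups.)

6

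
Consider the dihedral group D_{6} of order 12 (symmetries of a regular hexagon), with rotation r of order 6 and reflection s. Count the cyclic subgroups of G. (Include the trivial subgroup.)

10

A cyclic subgroup of order d is generated by each of its φ(d) elements of order d, so the cyclic subgroups of order d number (#elements of order d)/φ(d).
Cyclic subgroups by order — order 1: 1; order 2: 7; order 3: 1; order 6: 1.
Total: 10.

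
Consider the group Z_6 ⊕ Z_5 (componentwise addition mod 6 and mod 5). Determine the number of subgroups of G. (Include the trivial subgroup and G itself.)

|G| = 30, so by Lagrange every subgroup order divides 30. Divisors: 1, 2, 3, 5, 6, 10, 15, 30.
Subgroups by order — order 1: 1; order 2: 1; order 3: 1; order 5: 1; order 6: 1; order 10: 1; order 15: 1; order 30: 1.
Total: 1 + 1 + 1 + 1 + 1 + 1 + 1 + 1 = 8.

8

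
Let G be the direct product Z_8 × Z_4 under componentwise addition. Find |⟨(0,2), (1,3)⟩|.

|⟨(0,2)⟩| = 2 and |⟨(1,3)⟩| = 8, so |H| is a multiple of lcm(2, 8) = 8 and divides |G| = 32.
Closing under the operation: H = {(0,0), (0,2), (1,1), (1,3), (2,0), (2,2), (3,1), (3,3), (4,0), (4,2), (5,1), (5,3), (6,0), (6,2), (7,1), (7,3)}, so |H| = 16.

16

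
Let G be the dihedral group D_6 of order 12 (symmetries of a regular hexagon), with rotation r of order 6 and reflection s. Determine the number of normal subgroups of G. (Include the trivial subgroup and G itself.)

7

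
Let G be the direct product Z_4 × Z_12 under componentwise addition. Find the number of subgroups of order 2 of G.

|G| = 48 and 2 | 48, so subgroups of order 2 are possible by Lagrange.
The subgroups of order 2 are: {(0,0), (0,6)}; {(0,0), (2,0)}; {(0,0), (2,6)}.
So G has 3 subgroups of order 2.

3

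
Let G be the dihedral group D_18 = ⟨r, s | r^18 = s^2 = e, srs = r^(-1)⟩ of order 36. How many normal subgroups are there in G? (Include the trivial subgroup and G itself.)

G has 45 subgroups. Checking conjugation-invariance by order — order 1: 1/1 normal; order 2: 1/19 normal; order 3: 1/1 normal; order 4: 0/9 normal; order 6: 1/7 normal; order 9: 1/1 normal; order 12: 0/3 normal; order 18: 3/3 normal; order 36: 1/1 normal.
Total normal subgroups: 9.

9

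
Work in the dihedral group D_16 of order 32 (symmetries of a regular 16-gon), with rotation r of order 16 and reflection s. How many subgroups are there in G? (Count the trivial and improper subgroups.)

36

|G| = 32, so by Lagrange every subgroup order divides 32. Divisors: 1, 2, 4, 8, 16, 32.
Subgroups by order — order 1: 1; order 2: 17; order 4: 9; order 8: 5; order 16: 3; order 32: 1.
Total: 1 + 17 + 9 + 5 + 3 + 1 = 36.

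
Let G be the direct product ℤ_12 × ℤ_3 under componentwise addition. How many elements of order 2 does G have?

1

An element (a,b) has order lcm(ord(a), ord(b)); count pairs with lcm equal to 2.
Enumerating gives 1 such elements.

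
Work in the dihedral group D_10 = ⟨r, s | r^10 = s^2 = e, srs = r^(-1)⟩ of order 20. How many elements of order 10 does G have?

4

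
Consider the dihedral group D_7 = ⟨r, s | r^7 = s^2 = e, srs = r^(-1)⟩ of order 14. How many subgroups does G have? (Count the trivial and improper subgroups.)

|G| = 14, so by Lagrange every subgroup order divides 14. Divisors: 1, 2, 7, 14.
Subgroups by order — order 1: 1; order 2: 7; order 7: 1; order 14: 1.
Total: 1 + 7 + 1 + 1 = 10.

10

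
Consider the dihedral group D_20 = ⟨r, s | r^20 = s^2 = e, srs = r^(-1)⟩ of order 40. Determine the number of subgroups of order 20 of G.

|G| = 40 and 20 | 40, so subgroups of order 20 are possible by Lagrange.
The subgroups of order 20 are: {e, r, r^2, r^3, r^4, r^5, r^6, r^7, r^8, r^9, r^10, r^11, r^12, r^13, r^14, r^15, r^16, r^17, r^18, r^19}; {e, r^2, r^4, r^6, r^8, r^10, r^12, r^14, r^16, r^18, s, r^2s, r^4s, r^6s, r^8s, r^10s, r^12s, r^14s, r^16s, r^18s}; {e, r^2, r^4, r^6, r^8, r^10, r^12, r^14, r^16, r^18, rs, r^3s, r^5s, r^7s, r^9s, r^11s, r^13s, r^15s, r^17s, r^19s}.
So G has 3 subgroups of order 20.

3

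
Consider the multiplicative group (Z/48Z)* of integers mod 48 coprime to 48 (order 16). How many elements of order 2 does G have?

7

The elements of order 2 are: 7, 17, 23, 25, 31, 41, 47.
That's 7.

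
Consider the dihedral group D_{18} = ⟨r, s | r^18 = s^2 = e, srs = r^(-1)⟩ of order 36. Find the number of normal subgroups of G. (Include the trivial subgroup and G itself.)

G has 45 subgroups. Checking conjugation-invariance by order — order 1: 1/1 normal; order 2: 1/19 normal; order 3: 1/1 normal; order 4: 0/9 normal; order 6: 1/7 normal; order 9: 1/1 normal; order 12: 0/3 normal; order 18: 3/3 normal; order 36: 1/1 normal.
Total normal subgroups: 9.

9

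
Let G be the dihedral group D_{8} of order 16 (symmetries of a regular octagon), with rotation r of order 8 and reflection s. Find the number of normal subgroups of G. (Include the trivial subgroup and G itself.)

G has 19 subgroups. Checking conjugation-invariance by order — order 1: 1/1 normal; order 2: 1/9 normal; order 4: 1/5 normal; order 8: 3/3 normal; order 16: 1/1 normal.
Total normal subgroups: 7.

7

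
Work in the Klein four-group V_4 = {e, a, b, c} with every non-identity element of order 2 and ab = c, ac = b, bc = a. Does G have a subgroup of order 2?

2 | 4. A subgroup of order 2 is {e, a}.

Yes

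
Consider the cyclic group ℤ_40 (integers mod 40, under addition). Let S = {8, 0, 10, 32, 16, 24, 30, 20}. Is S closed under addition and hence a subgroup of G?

No

Closure fails: 32 + 10 = 2 ∉ S. So S is not a subgroup.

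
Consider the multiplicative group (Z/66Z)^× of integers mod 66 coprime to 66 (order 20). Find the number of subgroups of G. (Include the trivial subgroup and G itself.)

10

|G| = 20, so by Lagrange every subgroup order divides 20. Divisors: 1, 2, 4, 5, 10, 20.
Subgroups by order — order 1: 1; order 2: 3; order 4: 1; order 5: 1; order 10: 3; order 20: 1.
Total: 1 + 3 + 1 + 1 + 3 + 1 = 10.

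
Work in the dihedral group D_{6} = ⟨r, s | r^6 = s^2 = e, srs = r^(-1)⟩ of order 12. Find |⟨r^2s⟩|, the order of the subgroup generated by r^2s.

Computing powers of r^2s: the smallest k with (r^2s)^k = e is k = 2.

2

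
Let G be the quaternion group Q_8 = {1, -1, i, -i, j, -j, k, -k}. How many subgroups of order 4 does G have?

|G| = 8 and 4 | 8, so subgroups of order 4 are possible by Lagrange.
The subgroups of order 4 are: {1, -1, i, -i}; {1, -1, j, -j}; {1, -1, k, -k}.
So G has 3 subgroups of order 4.

3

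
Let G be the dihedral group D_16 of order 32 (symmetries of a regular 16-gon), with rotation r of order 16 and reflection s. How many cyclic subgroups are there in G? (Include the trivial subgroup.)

21

Each element a generates a cyclic subgroup ⟨a⟩; distinct elements may generate the same one (a cyclic group of order d has φ(d) generators).
Cyclic subgroups by order — order 1: 1; order 2: 17; order 4: 1; order 8: 1; order 16: 1.
Total: 21.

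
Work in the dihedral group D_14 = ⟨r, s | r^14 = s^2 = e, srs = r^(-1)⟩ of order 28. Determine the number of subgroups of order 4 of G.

7

|G| = 28 and 4 | 28, so subgroups of order 4 are possible by Lagrange.
The subgroups of order 4 are: {e, r^7, r^3s, r^10s}; {e, r^7, r^4s, r^11s}; {e, r^7, r^5s, r^12s}; {e, r^7, r^6s, r^13s}; … (7 in all).
So G has 7 subgroups of order 4.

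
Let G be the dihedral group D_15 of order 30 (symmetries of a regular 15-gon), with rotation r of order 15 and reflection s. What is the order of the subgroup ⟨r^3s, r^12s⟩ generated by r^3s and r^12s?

10

|⟨r^3s⟩| = 2 and |⟨r^12s⟩| = 2, so |H| is a multiple of lcm(2, 2) = 2 and divides |G| = 30.
Closing under the operation: H = {e, r^3, r^6, r^9, r^12, s, r^3s, r^6s, r^9s, r^12s}, so |H| = 10.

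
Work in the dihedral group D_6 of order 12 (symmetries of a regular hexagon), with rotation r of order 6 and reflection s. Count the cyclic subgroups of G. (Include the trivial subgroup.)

A cyclic subgroup of order d is generated by each of its φ(d) elements of order d, so the cyclic subgroups of order d number (#elements of order d)/φ(d).
Cyclic subgroups by order — order 1: 1; order 2: 7; order 3: 1; order 6: 1.
Total: 10.

10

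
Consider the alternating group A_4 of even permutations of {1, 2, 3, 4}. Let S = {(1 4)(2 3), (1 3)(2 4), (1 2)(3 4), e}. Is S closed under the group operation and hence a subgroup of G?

Yes

|S| = 4 divides |G| = 12, consistent with Lagrange.
S contains the identity, every element's inverse is in S, and S is closed under ∘: it is a subgroup.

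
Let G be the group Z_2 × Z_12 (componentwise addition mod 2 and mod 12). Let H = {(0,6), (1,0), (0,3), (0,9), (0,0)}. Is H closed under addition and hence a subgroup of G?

|H| = 5 does not divide |G| = 24, so by Lagrange H is not a subgroup.

No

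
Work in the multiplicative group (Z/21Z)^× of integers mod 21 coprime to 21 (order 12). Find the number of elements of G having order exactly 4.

No element of G has order 4 (even though 4 | 12).

0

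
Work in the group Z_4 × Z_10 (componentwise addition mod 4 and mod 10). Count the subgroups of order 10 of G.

3

|G| = 40 and 10 | 40, so subgroups of order 10 are possible by Lagrange.
The subgroups of order 10 are: {(0,0), (0,1), (0,2), (0,3), (0,4), (0,5), (0,6), (0,7), (0,8), (0,9)}; {(0,0), (0,2), (0,4), (0,6), (0,8), (2,0), (2,2), (2,4), (2,6), (2,8)}; {(0,0), (0,2), (0,4), (0,6), (0,8), (2,1), (2,3), (2,5), (2,7), (2,9)}.
So G has 3 subgroups of order 10.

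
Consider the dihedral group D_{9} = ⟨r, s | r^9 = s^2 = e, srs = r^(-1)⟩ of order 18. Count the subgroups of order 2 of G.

|G| = 18 and 2 | 18, so subgroups of order 2 are possible by Lagrange.
The subgroups of order 2 are: {e, r^2s}; {e, r^3s}; {e, r^4s}; {e, r^5s}; … (9 in all).
So G has 9 subgroups of order 2.

9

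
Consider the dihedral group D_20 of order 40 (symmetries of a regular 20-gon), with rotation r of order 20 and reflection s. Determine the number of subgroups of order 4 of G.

11

|G| = 40 and 4 | 40, so subgroups of order 4 are possible by Lagrange.
The subgroups of order 4 are: {e, r^10, s, r^10s}; {e, r^10, rs, r^11s}; {e, r^10, r^2s, r^12s}; {e, r^10, r^3s, r^13s}; … (11 in all).
So G has 11 subgroups of order 4.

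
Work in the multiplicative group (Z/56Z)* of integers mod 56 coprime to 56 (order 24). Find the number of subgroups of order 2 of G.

|G| = 24 and 2 | 24, so subgroups of order 2 are possible by Lagrange.
The subgroups of order 2 are: {1, 13}; {1, 15}; {1, 27}; {1, 29}; … (7 in all).
So G has 7 subgroups of order 2.

7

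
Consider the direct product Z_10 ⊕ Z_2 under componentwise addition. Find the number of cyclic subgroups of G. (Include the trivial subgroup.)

A cyclic subgroup of order d is generated by each of its φ(d) elements of order d, so the cyclic subgroups of order d number (#elements of order d)/φ(d).
Cyclic subgroups by order — order 1: 1; order 2: 3; order 5: 1; order 10: 3.
Total: 8.

8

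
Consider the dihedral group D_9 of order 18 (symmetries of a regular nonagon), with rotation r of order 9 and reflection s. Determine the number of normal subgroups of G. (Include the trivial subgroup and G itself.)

G has 16 subgroups. Checking conjugation-invariance by order — order 1: 1/1 normal; order 2: 0/9 normal; order 3: 1/1 normal; order 6: 0/3 normal; order 9: 1/1 normal; order 18: 1/1 normal.
Total normal subgroups: 4.

4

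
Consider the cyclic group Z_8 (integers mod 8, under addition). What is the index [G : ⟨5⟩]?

|⟨5⟩| = 8 and |G| = 8.
By Lagrange, [G : H] = |G|/|H| = 8/8 = 1.

1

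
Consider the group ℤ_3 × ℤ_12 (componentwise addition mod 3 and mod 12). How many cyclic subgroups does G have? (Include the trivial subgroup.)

15

A cyclic subgroup of order d is generated by each of its φ(d) elements of order d, so the cyclic subgroups of order d number (#elements of order d)/φ(d).
Cyclic subgroups by order — order 1: 1; order 2: 1; order 3: 4; order 4: 1; order 6: 4; order 12: 4.
Total: 15.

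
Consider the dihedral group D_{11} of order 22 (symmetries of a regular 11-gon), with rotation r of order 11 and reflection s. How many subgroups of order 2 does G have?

11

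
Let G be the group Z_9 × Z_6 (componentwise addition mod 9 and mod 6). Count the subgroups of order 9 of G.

|G| = 54 and 9 | 54, so subgroups of order 9 are possible by Lagrange.
The subgroups of order 9 are: {(0,0), (0,2), (0,4), (3,0), (3,2), (3,4), (6,0), (6,2), (6,4)}; {(0,0), (1,0), (2,0), (3,0), (4,0), (5,0), (6,0), (7,0), (8,0)}; {(0,0), (1,2), (2,4), (3,0), (4,2), (5,4), (6,0), (7,2), (8,4)}; {(0,0), (1,4), (2,2), (3,0), (4,4), (5,2), (6,0), (7,4), (8,2)}.
So G has 4 subgroups of order 9.

4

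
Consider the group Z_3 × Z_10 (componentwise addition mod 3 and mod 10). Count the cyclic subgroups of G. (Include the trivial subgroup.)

8

Group the elements of G by the cyclic subgroup they generate; each cyclic subgroup of order d accounts for φ(d) elements.
Cyclic subgroups by order — order 1: 1; order 2: 1; order 3: 1; order 5: 1; order 6: 1; order 10: 1; order 15: 1; order 30: 1.
Total: 8.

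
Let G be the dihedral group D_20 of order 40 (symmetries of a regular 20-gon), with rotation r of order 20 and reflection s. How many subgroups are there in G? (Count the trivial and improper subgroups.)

48

|G| = 40, so by Lagrange every subgroup order divides 40. Divisors: 1, 2, 4, 5, 8, 10, 20, 40.
Subgroups by order — order 1: 1; order 2: 21; order 4: 11; order 5: 1; order 8: 5; order 10: 5; order 20: 3; order 40: 1.
Total: 1 + 21 + 11 + 1 + 5 + 5 + 3 + 1 = 48.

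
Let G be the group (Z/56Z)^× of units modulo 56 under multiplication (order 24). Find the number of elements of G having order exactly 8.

0

No element of G has order 8 (even though 8 | 24).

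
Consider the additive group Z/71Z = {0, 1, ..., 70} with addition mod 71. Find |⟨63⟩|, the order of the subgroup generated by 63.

In Z/71Z, the order of an element a is n/gcd(a, n).
gcd(63, 71) = 1, so |⟨63⟩| = 71/1 = 71.

71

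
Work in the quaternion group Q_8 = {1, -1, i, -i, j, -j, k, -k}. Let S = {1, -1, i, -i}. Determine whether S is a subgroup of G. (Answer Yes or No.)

Yes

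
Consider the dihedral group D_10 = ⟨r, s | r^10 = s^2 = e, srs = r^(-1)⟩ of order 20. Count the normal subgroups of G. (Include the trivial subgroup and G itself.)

7

G has 22 subgroups. Checking conjugation-invariance by order — order 1: 1/1 normal; order 2: 1/11 normal; order 4: 0/5 normal; order 5: 1/1 normal; order 10: 3/3 normal; order 20: 1/1 normal.
Total normal subgroups: 7.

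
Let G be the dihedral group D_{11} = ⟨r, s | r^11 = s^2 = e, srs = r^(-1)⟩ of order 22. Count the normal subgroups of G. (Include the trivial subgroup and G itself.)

G has 14 subgroups. Checking conjugation-invariance by order — order 1: 1/1 normal; order 2: 0/11 normal; order 11: 1/1 normal; order 22: 1/1 normal.
Total normal subgroups: 3.

3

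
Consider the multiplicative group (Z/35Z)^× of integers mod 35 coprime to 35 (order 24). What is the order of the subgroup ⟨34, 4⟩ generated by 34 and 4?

12

|⟨34⟩| = 2 and |⟨4⟩| = 6, so |H| is a multiple of lcm(2, 6) = 6 and divides |G| = 24.
Closing under the operation: H = {1, 4, 6, 9, 11, 16, 19, 24, 26, 29, 31, 34}, so |H| = 12.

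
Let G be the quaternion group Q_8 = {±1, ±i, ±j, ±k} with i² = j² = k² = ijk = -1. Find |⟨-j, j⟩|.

4

|⟨-j⟩| = 4 and |⟨j⟩| = 4, so |H| is a multiple of lcm(4, 4) = 4 and divides |G| = 8.
Closing under the operation: H = {1, -1, j, -j}, so |H| = 4.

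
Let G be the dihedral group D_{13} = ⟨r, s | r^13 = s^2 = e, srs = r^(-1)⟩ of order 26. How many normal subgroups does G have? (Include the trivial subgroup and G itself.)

G has 16 subgroups. Checking conjugation-invariance by order — order 1: 1/1 normal; order 2: 0/13 normal; order 13: 1/1 normal; order 26: 1/1 normal.
Total normal subgroups: 3.

3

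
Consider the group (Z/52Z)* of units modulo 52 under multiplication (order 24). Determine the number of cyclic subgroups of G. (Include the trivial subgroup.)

Group the elements of G by the cyclic subgroup they generate; each cyclic subgroup of order d accounts for φ(d) elements.
Cyclic subgroups by order — order 1: 1; order 2: 3; order 3: 1; order 4: 2; order 6: 3; order 12: 2.
Total: 12.

12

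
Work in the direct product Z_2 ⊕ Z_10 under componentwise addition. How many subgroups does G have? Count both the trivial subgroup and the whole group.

10

|G| = 20, so by Lagrange every subgroup order divides 20. Divisors: 1, 2, 4, 5, 10, 20.
Subgroups by order — order 1: 1; order 2: 3; order 4: 1; order 5: 1; order 10: 3; order 20: 1.
Total: 1 + 3 + 1 + 1 + 3 + 1 = 10.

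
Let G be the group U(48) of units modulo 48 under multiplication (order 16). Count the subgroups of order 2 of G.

7

|G| = 16 and 2 | 16, so subgroups of order 2 are possible by Lagrange.
The subgroups of order 2 are: {1, 17}; {1, 23}; {1, 25}; {1, 31}; … (7 in all).
So G has 7 subgroups of order 2.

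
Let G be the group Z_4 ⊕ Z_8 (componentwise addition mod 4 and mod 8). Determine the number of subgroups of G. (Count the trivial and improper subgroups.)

22

|G| = 32, so by Lagrange every subgroup order divides 32. Divisors: 1, 2, 4, 8, 16, 32.
Subgroups by order — order 1: 1; order 2: 3; order 4: 7; order 8: 7; order 16: 3; order 32: 1.
Total: 1 + 3 + 7 + 7 + 3 + 1 = 22.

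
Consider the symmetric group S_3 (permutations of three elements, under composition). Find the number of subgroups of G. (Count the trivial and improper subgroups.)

6

|G| = 6, so by Lagrange every subgroup order divides 6. Divisors: 1, 2, 3, 6.
Subgroups by order — order 1: 1; order 2: 3; order 3: 1; order 6: 1.
Total: 1 + 3 + 1 + 1 = 6.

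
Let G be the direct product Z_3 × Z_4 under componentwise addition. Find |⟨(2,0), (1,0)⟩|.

|⟨(2,0)⟩| = 3 and |⟨(1,0)⟩| = 3, so |H| is a multiple of lcm(3, 3) = 3 and divides |G| = 12.
Closing under the operation: H = {(0,0), (1,0), (2,0)}, so |H| = 3.

3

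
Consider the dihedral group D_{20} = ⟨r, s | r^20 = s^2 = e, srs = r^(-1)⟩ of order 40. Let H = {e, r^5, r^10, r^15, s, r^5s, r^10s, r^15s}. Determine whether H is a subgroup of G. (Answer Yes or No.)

|H| = 8 divides |G| = 40, consistent with Lagrange.
H contains the identity, every element's inverse is in H, and H is closed under ·: it is a subgroup.

Yes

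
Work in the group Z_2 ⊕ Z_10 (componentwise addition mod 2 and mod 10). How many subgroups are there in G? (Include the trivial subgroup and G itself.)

|G| = 20, so by Lagrange every subgroup order divides 20. Divisors: 1, 2, 4, 5, 10, 20.
Subgroups by order — order 1: 1; order 2: 3; order 4: 1; order 5: 1; order 10: 3; order 20: 1.
Total: 1 + 3 + 1 + 1 + 3 + 1 = 10.

10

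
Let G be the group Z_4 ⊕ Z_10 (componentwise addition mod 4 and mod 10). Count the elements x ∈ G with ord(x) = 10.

12

An element (a,b) has order lcm(ord(a), ord(b)); count pairs with lcm equal to 10.
Enumerating gives 12 such elements.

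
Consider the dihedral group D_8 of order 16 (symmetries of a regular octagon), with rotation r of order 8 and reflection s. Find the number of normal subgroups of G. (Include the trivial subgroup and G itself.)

7

G has 19 subgroups. Checking conjugation-invariance by order — order 1: 1/1 normal; order 2: 1/9 normal; order 4: 1/5 normal; order 8: 3/3 normal; order 16: 1/1 normal.
Total normal subgroups: 7.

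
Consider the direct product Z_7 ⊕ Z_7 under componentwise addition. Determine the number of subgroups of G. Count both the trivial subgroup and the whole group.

|G| = 49, so by Lagrange every subgroup order divides 49. Divisors: 1, 7, 49.
Subgroups by order — order 1: 1; order 7: 8; order 49: 1.
Total: 1 + 8 + 1 = 10.

10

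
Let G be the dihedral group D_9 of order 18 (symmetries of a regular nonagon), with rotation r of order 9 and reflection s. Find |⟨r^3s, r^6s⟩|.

|⟨r^3s⟩| = 2 and |⟨r^6s⟩| = 2, so |H| is a multiple of lcm(2, 2) = 2 and divides |G| = 18.
Closing under the operation: H = {e, r^3, r^6, s, r^3s, r^6s}, so |H| = 6.

6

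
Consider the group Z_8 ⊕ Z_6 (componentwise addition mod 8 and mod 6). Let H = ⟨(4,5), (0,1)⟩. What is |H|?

|⟨(4,5)⟩| = 6 and |⟨(0,1)⟩| = 6, so |H| is a multiple of lcm(6, 6) = 6 and divides |G| = 48.
Closing under the operation: H = {(0,0), (0,1), (0,2), (0,3), (0,4), (0,5), (4,0), (4,1), (4,2), (4,3), (4,4), (4,5)}, so |H| = 12.

12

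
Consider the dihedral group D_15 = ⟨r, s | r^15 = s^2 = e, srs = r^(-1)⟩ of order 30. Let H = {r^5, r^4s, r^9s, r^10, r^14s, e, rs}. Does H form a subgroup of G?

No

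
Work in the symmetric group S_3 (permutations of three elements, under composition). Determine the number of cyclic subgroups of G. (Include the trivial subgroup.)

Each element a generates a cyclic subgroup ⟨a⟩; distinct elements may generate the same one (a cyclic group of order d has φ(d) generators).
Cyclic subgroups by order — order 1: 1; order 2: 3; order 3: 1.
Total: 5.

5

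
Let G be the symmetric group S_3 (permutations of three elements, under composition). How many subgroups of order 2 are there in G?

3

|G| = 6 and 2 | 6, so subgroups of order 2 are possible by Lagrange.
The subgroups of order 2 are: {e, (1 2)}; {e, (1 3)}; {e, (2 3)}.
So G has 3 subgroups of order 2.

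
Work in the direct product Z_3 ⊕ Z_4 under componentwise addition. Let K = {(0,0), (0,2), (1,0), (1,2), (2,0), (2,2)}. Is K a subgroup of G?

|K| = 6 divides |G| = 12, consistent with Lagrange.
K contains the identity, every element's inverse is in K, and K is closed under +: it is a subgroup.
In fact K = ⟨(1,2)⟩.

Yes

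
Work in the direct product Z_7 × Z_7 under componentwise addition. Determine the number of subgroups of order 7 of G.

8

|G| = 49 and 7 | 49, so subgroups of order 7 are possible by Lagrange.
The subgroups of order 7 are: {(0,0), (0,1), (0,2), (0,3), (0,4), (0,5), (0,6)}; {(0,0), (1,0), (2,0), (3,0), (4,0), (5,0), (6,0)}; {(0,0), (1,1), (2,2), (3,3), (4,4), (5,5), (6,6)}; {(0,0), (1,2), (2,4), (3,6), (4,1), (5,3), (6,5)}; … (8 in all).
So G has 8 subgroups of order 7.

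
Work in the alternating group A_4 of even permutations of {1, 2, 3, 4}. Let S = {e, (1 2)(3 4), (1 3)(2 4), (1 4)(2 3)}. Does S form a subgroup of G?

Yes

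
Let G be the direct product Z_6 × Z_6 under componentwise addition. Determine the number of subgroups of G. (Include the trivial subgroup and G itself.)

30

|G| = 36, so by Lagrange every subgroup order divides 36. Divisors: 1, 2, 3, 4, 6, 9, 12, 18, 36.
Subgroups by order — order 1: 1; order 2: 3; order 3: 4; order 4: 1; order 6: 12; order 9: 1; order 12: 4; order 18: 3; order 36: 1.
Total: 1 + 3 + 4 + 1 + 12 + 1 + 4 + 3 + 1 = 30.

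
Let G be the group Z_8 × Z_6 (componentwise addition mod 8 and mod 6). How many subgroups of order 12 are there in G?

|G| = 48 and 12 | 48, so subgroups of order 12 are possible by Lagrange.
The subgroups of order 12 are: {(0,0), (0,1), (0,2), (0,3), (0,4), (0,5), (4,0), (4,1), (4,2), (4,3), (4,4), (4,5)}; {(0,0), (0,2), (0,4), (2,0), (2,2), (2,4), (4,0), (4,2), (4,4), (6,0), (6,2), (6,4)}; {(0,0), (0,2), (0,4), (2,1), (2,3), (2,5), (4,0), (4,2), (4,4), (6,1), (6,3), (6,5)}.
So G has 3 subgroups of order 12.

3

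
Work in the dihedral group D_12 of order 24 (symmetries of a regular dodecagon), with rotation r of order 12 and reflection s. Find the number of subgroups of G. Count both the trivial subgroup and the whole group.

34

|G| = 24, so by Lagrange every subgroup order divides 24. Divisors: 1, 2, 3, 4, 6, 8, 12, 24.
Subgroups by order — order 1: 1; order 2: 13; order 3: 1; order 4: 7; order 6: 5; order 8: 3; order 12: 3; order 24: 1.
Total: 1 + 13 + 1 + 7 + 5 + 3 + 3 + 1 = 34.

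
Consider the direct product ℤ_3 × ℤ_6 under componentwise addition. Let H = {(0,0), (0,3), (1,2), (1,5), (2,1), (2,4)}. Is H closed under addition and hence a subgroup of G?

|H| = 6 divides |G| = 18, consistent with Lagrange.
H contains the identity, every element's inverse is in H, and H is closed under +: it is a subgroup.
In fact H = ⟨(2,1)⟩.

Yes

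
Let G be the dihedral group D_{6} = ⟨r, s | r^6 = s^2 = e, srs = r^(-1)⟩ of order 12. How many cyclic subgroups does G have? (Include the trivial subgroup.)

10

A cyclic subgroup of order d is generated by each of its φ(d) elements of order d, so the cyclic subgroups of order d number (#elements of order d)/φ(d).
Cyclic subgroups by order — order 1: 1; order 2: 7; order 3: 1; order 6: 1.
Total: 10.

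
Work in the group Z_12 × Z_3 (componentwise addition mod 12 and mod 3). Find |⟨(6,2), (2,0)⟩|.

18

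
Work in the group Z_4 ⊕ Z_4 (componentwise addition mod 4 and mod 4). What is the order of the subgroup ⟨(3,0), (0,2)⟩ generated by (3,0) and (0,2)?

8

|⟨(3,0)⟩| = 4 and |⟨(0,2)⟩| = 2, so |H| is a multiple of lcm(4, 2) = 4 and divides |G| = 16.
Closing under the operation: H = {(0,0), (0,2), (1,0), (1,2), (2,0), (2,2), (3,0), (3,2)}, so |H| = 8.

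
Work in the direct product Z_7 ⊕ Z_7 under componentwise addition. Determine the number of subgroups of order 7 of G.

8

|G| = 49 and 7 | 49, so subgroups of order 7 are possible by Lagrange.
The subgroups of order 7 are: {(0,0), (0,1), (0,2), (0,3), (0,4), (0,5), (0,6)}; {(0,0), (1,0), (2,0), (3,0), (4,0), (5,0), (6,0)}; {(0,0), (1,1), (2,2), (3,3), (4,4), (5,5), (6,6)}; {(0,0), (1,2), (2,4), (3,6), (4,1), (5,3), (6,5)}; … (8 in all).
So G has 8 subgroups of order 7.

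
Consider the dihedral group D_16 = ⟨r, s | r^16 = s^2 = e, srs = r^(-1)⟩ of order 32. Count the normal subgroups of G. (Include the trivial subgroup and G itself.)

8

G has 36 subgroups. Checking conjugation-invariance by order — order 1: 1/1 normal; order 2: 1/17 normal; order 4: 1/9 normal; order 8: 1/5 normal; order 16: 3/3 normal; order 32: 1/1 normal.
Total normal subgroups: 8.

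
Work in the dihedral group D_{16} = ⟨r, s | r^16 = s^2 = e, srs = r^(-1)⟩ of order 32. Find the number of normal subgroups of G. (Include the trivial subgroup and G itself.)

G has 36 subgroups. Checking conjugation-invariance by order — order 1: 1/1 normal; order 2: 1/17 normal; order 4: 1/9 normal; order 8: 1/5 normal; order 16: 3/3 normal; order 32: 1/1 normal.
Total normal subgroups: 8.

8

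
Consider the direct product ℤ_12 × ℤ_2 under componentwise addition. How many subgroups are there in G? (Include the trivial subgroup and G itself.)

16

|G| = 24, so by Lagrange every subgroup order divides 24. Divisors: 1, 2, 3, 4, 6, 8, 12, 24.
Subgroups by order — order 1: 1; order 2: 3; order 3: 1; order 4: 3; order 6: 3; order 8: 1; order 12: 3; order 24: 1.
Total: 1 + 3 + 1 + 3 + 3 + 1 + 3 + 1 = 16.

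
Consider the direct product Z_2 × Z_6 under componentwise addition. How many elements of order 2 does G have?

An element (a,b) has order lcm(ord(a), ord(b)); count pairs with lcm equal to 2.
Enumerating gives 3 such elements.

3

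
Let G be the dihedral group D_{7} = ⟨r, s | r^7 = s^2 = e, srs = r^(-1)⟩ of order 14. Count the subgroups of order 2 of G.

|G| = 14 and 2 | 14, so subgroups of order 2 are possible by Lagrange.
The subgroups of order 2 are: {e, r^2s}; {e, r^3s}; {e, r^4s}; {e, r^5s}; … (7 in all).
So G has 7 subgroups of order 2.

7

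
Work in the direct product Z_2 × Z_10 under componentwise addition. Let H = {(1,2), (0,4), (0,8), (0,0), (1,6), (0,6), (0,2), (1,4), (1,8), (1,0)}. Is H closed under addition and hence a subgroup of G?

|H| = 10 divides |G| = 20, consistent with Lagrange.
H contains the identity, every element's inverse is in H, and H is closed under +: it is a subgroup.
In fact H = ⟨(1,2)⟩.

Yes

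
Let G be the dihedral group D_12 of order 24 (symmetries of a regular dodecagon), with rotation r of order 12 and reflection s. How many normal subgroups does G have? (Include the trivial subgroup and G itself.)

9

G has 34 subgroups. Checking conjugation-invariance by order — order 1: 1/1 normal; order 2: 1/13 normal; order 3: 1/1 normal; order 4: 1/7 normal; order 6: 1/5 normal; order 8: 0/3 normal; order 12: 3/3 normal; order 24: 1/1 normal.
Total normal subgroups: 9.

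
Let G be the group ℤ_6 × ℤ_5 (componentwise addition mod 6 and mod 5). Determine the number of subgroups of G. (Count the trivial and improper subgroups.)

|G| = 30, so by Lagrange every subgroup order divides 30. Divisors: 1, 2, 3, 5, 6, 10, 15, 30.
Subgroups by order — order 1: 1; order 2: 1; order 3: 1; order 5: 1; order 6: 1; order 10: 1; order 15: 1; order 30: 1.
Total: 1 + 1 + 1 + 1 + 1 + 1 + 1 + 1 = 8.

8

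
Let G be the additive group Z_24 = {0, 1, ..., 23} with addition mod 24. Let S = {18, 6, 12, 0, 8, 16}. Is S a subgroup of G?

Closure fails: 16 + 18 = 10 ∉ S. So S is not a subgroup.

No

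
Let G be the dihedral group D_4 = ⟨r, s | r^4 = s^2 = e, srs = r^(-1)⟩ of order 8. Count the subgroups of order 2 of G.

5

|G| = 8 and 2 | 8, so subgroups of order 2 are possible by Lagrange.
The subgroups of order 2 are: {e, r^2}; {e, r^2s}; {e, r^3s}; {e, rs}; … (5 in all).
So G has 5 subgroups of order 2.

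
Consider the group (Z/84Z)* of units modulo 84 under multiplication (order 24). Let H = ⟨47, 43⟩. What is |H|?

|⟨47⟩| = 6 and |⟨43⟩| = 2, so |H| is a multiple of lcm(6, 2) = 6 and divides |G| = 24.
Closing under the operation: H = {1, 5, 17, 25, 37, 41, 43, 47, 59, 67, 79, 83}, so |H| = 12.

12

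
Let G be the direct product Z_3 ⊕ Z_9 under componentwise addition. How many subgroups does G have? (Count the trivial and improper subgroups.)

10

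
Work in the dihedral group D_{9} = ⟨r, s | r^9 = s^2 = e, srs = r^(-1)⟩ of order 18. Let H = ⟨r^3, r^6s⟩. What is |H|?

|⟨r^3⟩| = 3 and |⟨r^6s⟩| = 2, so |H| is a multiple of lcm(3, 2) = 6 and divides |G| = 18.
Closing under the operation: H = {e, r^3, r^6, s, r^3s, r^6s}, so |H| = 6.

6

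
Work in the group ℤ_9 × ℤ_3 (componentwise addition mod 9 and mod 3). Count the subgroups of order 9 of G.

4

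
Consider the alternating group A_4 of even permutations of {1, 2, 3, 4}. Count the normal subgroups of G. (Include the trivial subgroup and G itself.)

3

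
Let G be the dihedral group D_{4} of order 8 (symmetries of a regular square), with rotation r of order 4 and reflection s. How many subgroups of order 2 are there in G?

5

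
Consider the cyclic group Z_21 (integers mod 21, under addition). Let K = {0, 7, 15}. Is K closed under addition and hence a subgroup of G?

15 ∈ K but its inverse 6 ∉ K, so K is not a subgroup.

No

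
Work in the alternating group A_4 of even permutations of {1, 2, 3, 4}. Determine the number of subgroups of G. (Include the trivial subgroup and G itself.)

|G| = 12, so by Lagrange every subgroup order divides 12. Divisors: 1, 2, 3, 4, 6, 12.
Subgroups by order — order 1: 1; order 2: 3; order 3: 4; order 4: 1; order 6: 0; order 12: 1.
Total: 1 + 3 + 4 + 1 + 0 + 1 = 10.

10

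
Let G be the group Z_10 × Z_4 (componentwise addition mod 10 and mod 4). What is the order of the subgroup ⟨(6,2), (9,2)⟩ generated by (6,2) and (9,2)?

|⟨(6,2)⟩| = 10 and |⟨(9,2)⟩| = 10, so |H| is a multiple of lcm(10, 10) = 10 and divides |G| = 40.
Closing under the operation: H = {(0,0), (0,2), (1,0), (1,2), (2,0), (2,2), (3,0), (3,2), (4,0), (4,2), (5,0), (5,2), (6,0), (6,2), (7,0), (7,2), (8,0), (8,2), (9,0), (9,2)}, so |H| = 20.

20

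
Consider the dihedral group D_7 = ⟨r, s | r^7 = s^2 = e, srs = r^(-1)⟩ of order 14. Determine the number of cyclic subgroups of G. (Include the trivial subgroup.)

9

Group the elements of G by the cyclic subgroup they generate; each cyclic subgroup of order d accounts for φ(d) elements.
Cyclic subgroups by order — order 1: 1; order 2: 7; order 7: 1.
Total: 9.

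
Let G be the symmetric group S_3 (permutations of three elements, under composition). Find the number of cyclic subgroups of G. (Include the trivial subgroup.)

5

A cyclic subgroup of order d is generated by each of its φ(d) elements of order d, so the cyclic subgroups of order d number (#elements of order d)/φ(d).
Cyclic subgroups by order — order 1: 1; order 2: 3; order 3: 1.
Total: 5.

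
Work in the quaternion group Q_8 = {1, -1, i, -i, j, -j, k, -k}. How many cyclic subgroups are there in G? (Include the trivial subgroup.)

5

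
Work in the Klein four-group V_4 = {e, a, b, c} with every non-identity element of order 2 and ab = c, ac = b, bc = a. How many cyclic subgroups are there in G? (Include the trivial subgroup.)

A cyclic subgroup of order d is generated by each of its φ(d) elements of order d, so the cyclic subgroups of order d number (#elements of order d)/φ(d).
Cyclic subgroups by order — order 1: 1; order 2: 3.
Total: 4.

4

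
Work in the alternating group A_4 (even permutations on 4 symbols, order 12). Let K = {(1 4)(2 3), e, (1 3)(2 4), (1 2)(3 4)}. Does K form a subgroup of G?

|K| = 4 divides |G| = 12, consistent with Lagrange.
K contains the identity, every element's inverse is in K, and K is closed under ∘: it is a subgroup.

Yes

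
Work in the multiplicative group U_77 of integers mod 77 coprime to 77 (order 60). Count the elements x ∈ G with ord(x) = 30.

Enumerating element orders in G gives 24 elements of order 30.

24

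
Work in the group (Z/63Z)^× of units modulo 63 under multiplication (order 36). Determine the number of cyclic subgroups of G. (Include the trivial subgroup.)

20

A cyclic subgroup of order d is generated by each of its φ(d) elements of order d, so the cyclic subgroups of order d number (#elements of order d)/φ(d).
Cyclic subgroups by order — order 1: 1; order 2: 3; order 3: 4; order 6: 12.
Total: 20.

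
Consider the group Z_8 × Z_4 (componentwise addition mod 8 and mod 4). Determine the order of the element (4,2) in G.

The order of (4,2) in Z_8 × Z_4 is lcm(ord(4) in Z_8, ord(2) in Z_4).
ord(4) = 2 and ord(2) = 2, so |⟨(4,2)⟩| = lcm(2, 2) = 2.

2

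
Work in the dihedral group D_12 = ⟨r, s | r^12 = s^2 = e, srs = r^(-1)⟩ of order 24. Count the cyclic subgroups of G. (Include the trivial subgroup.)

18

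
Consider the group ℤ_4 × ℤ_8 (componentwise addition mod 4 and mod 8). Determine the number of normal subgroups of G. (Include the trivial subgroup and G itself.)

22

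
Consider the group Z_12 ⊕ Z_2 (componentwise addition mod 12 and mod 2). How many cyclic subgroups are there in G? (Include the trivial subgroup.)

12

Group the elements of G by the cyclic subgroup they generate; each cyclic subgroup of order d accounts for φ(d) elements.
Cyclic subgroups by order — order 1: 1; order 2: 3; order 3: 1; order 4: 2; order 6: 3; order 12: 2.
Total: 12.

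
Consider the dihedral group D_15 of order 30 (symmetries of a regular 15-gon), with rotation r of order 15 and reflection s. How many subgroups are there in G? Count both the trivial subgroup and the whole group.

28

|G| = 30, so by Lagrange every subgroup order divides 30. Divisors: 1, 2, 3, 5, 6, 10, 15, 30.
Subgroups by order — order 1: 1; order 2: 15; order 3: 1; order 5: 1; order 6: 5; order 10: 3; order 15: 1; order 30: 1.
Total: 1 + 15 + 1 + 1 + 5 + 3 + 1 + 1 = 28.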